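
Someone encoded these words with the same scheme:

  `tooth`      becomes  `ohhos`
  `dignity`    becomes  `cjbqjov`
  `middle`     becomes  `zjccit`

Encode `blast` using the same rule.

Treating letters as 0–25, the rule is x ↦ 17x + 3 (mod 26).
Applying it to blast: b(1)→17·1+3≡20=u; l(11)→17·11+3≡8=i; a(0)→17·0+3≡3=d; s(18)→17·18+3≡23=x; t(19)→17·19+3≡14=o (all mod 26).

uidxo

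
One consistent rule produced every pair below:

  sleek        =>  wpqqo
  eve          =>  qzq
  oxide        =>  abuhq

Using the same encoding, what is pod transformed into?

Two shifts are in play — +12 for a/e/i/o/u, +4 for every other letter.
On pod: p(cons)+4=t, o(vowel)+12=a, d(cons)+4=h.

tah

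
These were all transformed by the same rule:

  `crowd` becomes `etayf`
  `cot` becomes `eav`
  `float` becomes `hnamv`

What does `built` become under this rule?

dgunv

The shift depends on letter class: consonant c→e is +2, but vowel o→a is +12. The rule splits by letter class: vowels +12, consonants +2.
For built: b(cons)+2=d, u(vowel)+12=g, i(vowel)+12=u, l(cons)+2=n, t(cons)+2=v.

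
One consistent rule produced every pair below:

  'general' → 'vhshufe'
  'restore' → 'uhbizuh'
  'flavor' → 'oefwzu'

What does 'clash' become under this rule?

g(6)→v(21) and e(4)→h(7) fit y≡7x+5 (mod 26); the inverse of 7 mod 26 is 15. Each letter's alphabet position (a=0..z=25) is mapped through 7·x+5 mod 26 — an affine cipher.
For clash: c(2)→7·2+5≡19=t; l(11)→7·11+5≡4=e; a(0)→7·0+5≡5=f; s(18)→7·18+5≡1=b; h(7)→7·7+5≡2=c (all mod 26).

tefbc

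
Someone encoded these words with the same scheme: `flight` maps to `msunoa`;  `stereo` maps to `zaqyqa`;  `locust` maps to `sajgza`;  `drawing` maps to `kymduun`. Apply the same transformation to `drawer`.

The shift depends on letter class: consonant f→m is +7, but vowel i→u is +12. Two shifts are in play — +12 for a/e/i/o/u, +7 for every other letter.
For drawer: d(cons)+7=k, r(cons)+7=y, a(vowel)+12=m, w(cons)+7=d, e(vowel)+12=q, r(cons)+7=y.

kymdqy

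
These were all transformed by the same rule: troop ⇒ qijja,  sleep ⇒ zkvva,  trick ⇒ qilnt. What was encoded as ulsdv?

hinge

Treating letters as 0–25, the rule is x ↦ 17x + 5 (mod 26).
Decoding ulsdv: u(20)→23·(20−5)≡7=h; l(11)→23·(11−5)≡8=i; s(18)→23·(18−5)≡13=n; d(3)→23·(3−5)≡6=g; v(21)→23·(21−5)≡4=e (all mod 26).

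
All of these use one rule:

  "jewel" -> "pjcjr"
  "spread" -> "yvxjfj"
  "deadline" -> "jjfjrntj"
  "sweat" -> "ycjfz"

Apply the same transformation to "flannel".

The shift depends on letter class: consonant j→p is +6, but vowel e→j is +5. Vowels shift forward by 5 and consonants shift forward by 6.
For flannel: f(cons)+6=l, l(cons)+6=r, a(vowel)+5=f, n(cons)+6=t, n(cons)+6=t, e(vowel)+5=j, l(cons)+6=r.

lrfttjr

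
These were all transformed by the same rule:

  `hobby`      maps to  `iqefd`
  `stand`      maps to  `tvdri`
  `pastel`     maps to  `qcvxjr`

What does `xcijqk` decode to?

In hobby: h→i is +1, o→q is +2, b→e is +3, b→f is +4 — the shift increases by 1 each position. Each letter shifts forward by (position + 1), i.e. 1, 2, 3, … — the shift grows by one for each successive letter.
Reversing it on xcijqk: x−1=w, c−2=a, i−3=f, j−4=f, q−5=l, k−6=e.

waffle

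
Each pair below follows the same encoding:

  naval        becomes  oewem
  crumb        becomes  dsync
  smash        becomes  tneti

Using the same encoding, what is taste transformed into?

uetui

The shift depends on letter class: consonant n→o is +1, but vowel a→e is +4. The rule splits by letter class: vowels +4, consonants +1.
On taste: t(cons)+1=u, a(vowel)+4=e, s(cons)+1=t, t(cons)+1=u, e(vowel)+4=i.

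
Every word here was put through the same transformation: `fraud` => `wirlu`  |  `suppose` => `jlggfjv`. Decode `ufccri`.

dollar

Compare letters: f→w is +17, r→i is +17, a→r is +17 — a constant shift. This is a Caesar cipher with shift 17.
Undoing it on ufccri: u−17=d, f−17=o, c−17=l, c−17=l, r−17=a, i−17=r.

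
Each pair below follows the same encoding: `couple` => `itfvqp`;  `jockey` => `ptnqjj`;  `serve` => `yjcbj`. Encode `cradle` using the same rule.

Shifts by position in couple: pos 0: c→i (+6), pos 1: o→t (+5), pos 2: u→f (+11), pos 3: p→v (+6), pos 4: l→q (+5), pos 5: e→p (+11) — repeating every 3. A repeating key of period 3 is used — shifts +6, +5, +11 over and over.
On cradle: c+6=i, r+5=w, a+11=l, d+6=j, l+5=q, e+11=p.

iwljqp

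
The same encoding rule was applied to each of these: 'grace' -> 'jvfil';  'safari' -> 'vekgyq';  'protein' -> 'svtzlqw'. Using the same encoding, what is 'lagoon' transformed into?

oeluvv

In grace: g→j is +3, r→v is +4, a→f is +5, c→i is +6 — the shift increases by 1 each position. Each letter shifts forward by (position + 3), i.e. 3, 4, 5, … — the shift grows by one for each successive letter.
For lagoon: l+3=o, a+4=e, g+5=l, o+6=u, o+7=v, n+8=v.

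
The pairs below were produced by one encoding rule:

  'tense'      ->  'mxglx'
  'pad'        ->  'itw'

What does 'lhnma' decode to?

south

Compare letters: t→m is +19, e→x is +19, n→g is +19 — a constant shift. Each letter is shifted forward by 19 in the alphabet (a Caesar shift of +19).
Reversing it on lhnma: l−19=s, h−19=o, n−19=u, m−19=t, a−19=h.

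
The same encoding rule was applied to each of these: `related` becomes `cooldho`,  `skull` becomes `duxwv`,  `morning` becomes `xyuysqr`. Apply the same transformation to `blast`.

It's a Vigenère-style cipher with numeric key [11,10,3]: position i shifts by key[i mod 3].
On blast: b+11=m, l+10=v, a+3=d, s+11=d, t+10=d.

mvddd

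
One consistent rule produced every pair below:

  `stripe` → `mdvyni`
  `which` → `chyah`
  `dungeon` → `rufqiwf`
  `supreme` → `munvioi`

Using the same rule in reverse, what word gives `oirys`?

s(18)→m(12) and t(19)→d(3) fit y≡17x+18 (mod 26); the inverse of 17 mod 26 is 23. This is an affine cipher: with a=0,…,z=25, each position x becomes (17x+18) mod 26.
Undoing it on oirys: o(14)→23·(14−18)≡12=m; i(8)→23·(8−18)≡4=e; r(17)→23·(17−18)≡3=d; y(24)→23·(24−18)≡8=i; s(18)→23·(18−18)≡0=a (all mod 26).

media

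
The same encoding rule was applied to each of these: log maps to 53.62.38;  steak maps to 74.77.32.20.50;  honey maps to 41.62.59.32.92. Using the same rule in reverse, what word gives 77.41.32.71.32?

l(#12)→53 and o(#15)→62: differences scale by 3, so n = 3·pos + 17. The formula is n = 3×(alphabet index, a=1) + 17.
Reversing it on 77.41.32.71.32: 77→(77−17)÷3=20=t, 41→(41−17)÷3=8=h, 32→(32−17)÷3=5=e, 71→(71−17)÷3=18=r, 32→(32−17)÷3=5=e.

there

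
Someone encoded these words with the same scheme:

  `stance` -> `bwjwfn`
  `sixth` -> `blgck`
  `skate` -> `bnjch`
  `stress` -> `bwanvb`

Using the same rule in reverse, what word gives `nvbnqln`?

essence

Shifts by position in stance: pos 0: s→b (+9), pos 1: t→w (+3), pos 2: a→j (+9), pos 3: n→w (+9), pos 4: c→f (+3), pos 5: e→n (+9) — repeating every 3. It's a Vigenère-style cipher with numeric key [9,3,9]: position i shifts by key[i mod 3].
Undoing it on nvbnqln: n−9=e, v−3=s, b−9=s, n−9=e, q−3=n, l−9=c, n−9=e.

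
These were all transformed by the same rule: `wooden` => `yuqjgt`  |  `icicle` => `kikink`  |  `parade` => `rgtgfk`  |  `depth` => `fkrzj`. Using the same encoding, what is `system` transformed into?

Shifts by position in wooden: pos 0: w→y (+2), pos 1: o→u (+6), pos 2: o→q (+2), pos 3: d→j (+6) — repeating every 2. A repeating key of period 2 is used — shifts +2, +6 over and over.
Applying it to system: s+2=u, y+6=e, s+2=u, t+6=z, e+2=g, m+6=s.

ueuzgs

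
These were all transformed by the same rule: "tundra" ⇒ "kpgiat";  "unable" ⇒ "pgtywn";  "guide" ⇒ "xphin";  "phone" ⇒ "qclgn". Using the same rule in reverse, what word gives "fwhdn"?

slice

t(19)→k(10) and u(20)→p(15) fit y≡5x+19 (mod 26); the inverse of 5 mod 26 is 21. This is an affine cipher: with a=0,…,z=25, each position x becomes (5x+19) mod 26.
Reversing it on fwhdn: f(5)→21·(5−19)≡18=s; w(22)→21·(22−19)≡11=l; h(7)→21·(7−19)≡8=i; d(3)→21·(3−19)≡2=c; n(13)→21·(13−19)≡4=e (all mod 26).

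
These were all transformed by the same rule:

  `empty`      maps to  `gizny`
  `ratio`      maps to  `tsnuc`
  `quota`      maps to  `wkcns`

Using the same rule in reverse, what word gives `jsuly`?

e(4)→g(6) and m(12)→i(8) fit y≡23x+18 (mod 26); the inverse of 23 mod 26 is 17. This is an affine cipher: with a=0,…,z=25, each position x becomes (23x+18) mod 26.
Decoding jsuly: j(9)→17·(9−18)≡3=d; s(18)→17·(18−18)≡0=a; u(20)→17·(20−18)≡8=i; l(11)→17·(11−18)≡11=l; y(24)→17·(24−18)≡24=y (all mod 26).

daily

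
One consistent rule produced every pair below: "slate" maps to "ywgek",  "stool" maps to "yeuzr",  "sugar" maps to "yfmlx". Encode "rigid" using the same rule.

xtmtj

Shifts by position in slate: pos 0: s→y (+6), pos 1: l→w (+11), pos 2: a→g (+6), pos 3: t→e (+11) — repeating every 2. It's a Vigenère-style cipher with numeric key [6,11]: position i shifts by key[i mod 2].
For rigid: r+6=x, i+11=t, g+6=m, i+11=t, d+6=j.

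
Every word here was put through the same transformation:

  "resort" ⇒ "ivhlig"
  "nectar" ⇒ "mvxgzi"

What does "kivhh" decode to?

Each pair mirrors across the alphabet (r↔i, e↔v, s↔h): positions sum to 25. Letters are reflected about the middle of the alphabet (position → 25−position): Atbash.
Decoding kivhh: k↔p, i↔r, v↔e, h↔s, h↔s.

press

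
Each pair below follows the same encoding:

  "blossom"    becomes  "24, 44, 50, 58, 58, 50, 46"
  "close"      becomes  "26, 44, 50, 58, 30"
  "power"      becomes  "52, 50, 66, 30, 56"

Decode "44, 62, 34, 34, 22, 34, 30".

luggage

The formula is n = 2×(alphabet index, a=1) + 20.
Undoing it on 44, 62, 34, 34, 22, 34, 30: 44→(44−20)÷2=12=l, 62→(62−20)÷2=21=u, 34→(34−20)÷2=7=g, 34→(34−20)÷2=7=g, 22→(22−20)÷2=1=a, 34→(34−20)÷2=7=g, 30→(30−20)÷2=5=e.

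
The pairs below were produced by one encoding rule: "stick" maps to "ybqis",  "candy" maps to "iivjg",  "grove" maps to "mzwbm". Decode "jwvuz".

donor

A repeating key of period 3 is used — shifts +6, +8, +8 over and over.
Reversing it on jwvuz: j−6=d, w−8=o, v−8=n, u−6=o, z−8=r.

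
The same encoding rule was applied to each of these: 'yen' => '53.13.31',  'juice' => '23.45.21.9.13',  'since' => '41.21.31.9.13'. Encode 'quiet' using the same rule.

y(#25)→53 and e(#5)→13: differences scale by 2, so n = 2·pos + 3. With a=1..z=26, the number is 2·pos + 3.
On quiet: q=17→37, u=21→45, i=9→21, e=5→13, t=20→43.

37.45.21.13.43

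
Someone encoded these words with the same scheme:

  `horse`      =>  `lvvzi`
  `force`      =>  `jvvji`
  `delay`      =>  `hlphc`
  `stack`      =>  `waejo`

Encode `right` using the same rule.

vpkox

Shifts by position in horse: pos 0: h→l (+4), pos 1: o→v (+7), pos 2: r→v (+4), pos 3: s→z (+7) — repeating every 2. The shifts repeat in a cycle of length 2: positions 0,1,… shift by +4, +7, then the pattern repeats.
On right: r+4=v, i+7=p, g+4=k, h+7=o, t+4=x.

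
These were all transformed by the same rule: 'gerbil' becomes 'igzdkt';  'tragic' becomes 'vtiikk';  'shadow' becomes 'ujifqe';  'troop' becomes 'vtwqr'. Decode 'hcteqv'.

falcon

Shifts by position in gerbil: pos 0: g→i (+2), pos 1: e→g (+2), pos 2: r→z (+8), pos 3: b→d (+2), pos 4: i→k (+2), pos 5: l→t (+8) — repeating every 3. It's a Vigenère-style cipher with numeric key [2,2,8]: position i shifts by key[i mod 3].
Reversing it on hcteqv: h−2=f, c−2=a, t−8=l, e−2=c, q−2=o, v−8=n.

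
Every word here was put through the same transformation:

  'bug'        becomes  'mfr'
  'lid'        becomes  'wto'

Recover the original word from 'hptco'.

weird

Compare letters: b→m is +11, u→f is +11, g→r is +11 — a constant shift. It's a constant shift of +11 (ROT11).
Undoing it on hptco: h−11=w, p−11=e, t−11=i, c−11=r, o−11=d.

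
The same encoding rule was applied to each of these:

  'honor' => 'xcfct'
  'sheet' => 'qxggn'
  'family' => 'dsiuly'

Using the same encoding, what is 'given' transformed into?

h(7)→x(23) and o(14)→c(2) fit y≡23x+18 (mod 26); the inverse of 23 mod 26 is 17. Treating letters as 0–25, the rule is x ↦ 23x + 18 (mod 26).
On given: g(6)→23·6+18≡0=a; i(8)→23·8+18≡20=u; v(21)→23·21+18≡7=h; e(4)→23·4+18≡6=g; n(13)→23·13+18≡5=f (all mod 26).

auhgf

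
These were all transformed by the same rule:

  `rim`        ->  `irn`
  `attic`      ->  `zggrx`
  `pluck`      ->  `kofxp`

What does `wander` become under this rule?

dzmwvi

Each pair mirrors across the alphabet (r↔i, i↔r, m↔n): positions sum to 25. Each letter is replaced by its mirror in the alphabet: a↔z, b↔y, c↔x, and so on (the Atbash cipher).
Applying it to wander: w↔d, a↔z, n↔m, d↔w, e↔v, r↔i.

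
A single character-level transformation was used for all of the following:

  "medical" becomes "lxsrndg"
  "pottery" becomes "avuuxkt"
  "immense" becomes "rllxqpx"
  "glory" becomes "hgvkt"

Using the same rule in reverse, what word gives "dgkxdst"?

already

m(12)→l(11) and e(4)→x(23) fit y≡5x+3 (mod 26); the inverse of 5 mod 26 is 21. Each letter's alphabet position (a=0..z=25) is mapped through 5·x+3 mod 26 — an affine cipher.
Decoding dgkxdst: d(3)→21·(3−3)≡0=a; g(6)→21·(6−3)≡11=l; k(10)→21·(10−3)≡17=r; x(23)→21·(23−3)≡4=e; d(3)→21·(3−3)≡0=a; s(18)→21·(18−3)≡3=d; t(19)→21·(19−3)≡24=y (all mod 26).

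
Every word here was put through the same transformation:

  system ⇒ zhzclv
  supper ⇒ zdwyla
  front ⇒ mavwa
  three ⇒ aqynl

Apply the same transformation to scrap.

The shifts repeat in a cycle of length 2: positions 0,1,… shift by +7, +9, then the pattern repeats.
On scrap: s+7=z, c+9=l, r+7=y, a+9=j, p+7=w.

zlyjw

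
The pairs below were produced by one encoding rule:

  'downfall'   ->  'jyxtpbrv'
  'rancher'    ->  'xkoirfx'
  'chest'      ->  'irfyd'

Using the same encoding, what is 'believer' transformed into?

A repeating key of period 3 is used — shifts +6, +10, +1 over and over.
Applying it to believer: b+6=h, e+10=o, l+1=m, i+6=o, e+10=o, v+1=w, e+6=k, r+10=b.

homoowkb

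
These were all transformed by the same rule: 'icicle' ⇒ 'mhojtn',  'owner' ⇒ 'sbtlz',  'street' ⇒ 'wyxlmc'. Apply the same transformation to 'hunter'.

lztama

The shift increases by 1 at each position, starting from +4: 4, 5, 6, ….
Applying it to hunter: h+4=l, u+5=z, n+6=t, t+7=a, e+8=m, r+9=a.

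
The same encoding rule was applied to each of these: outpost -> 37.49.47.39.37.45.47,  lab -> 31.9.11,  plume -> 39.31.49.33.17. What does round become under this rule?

o(#15)→37 and u(#21)→49: differences scale by 2, so n = 2·pos + 7. The formula is n = 2×(alphabet index, a=1) + 7.
Applying it to round: r=18→43, o=15→37, u=21→49, n=14→35, d=4→15.

43.37.49.35.15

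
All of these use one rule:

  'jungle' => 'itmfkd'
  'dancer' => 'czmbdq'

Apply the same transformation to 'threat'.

Compare letters: j→i is +25, u→t is +25, n→m is +25 — a constant shift. Each letter is shifted forward by 25 in the alphabet (a Caesar shift of +25).
Applying it to threat: t+25=s, h+25=g, r+25=q, e+25=d, a+25=z, t+25=s.

sgqdzs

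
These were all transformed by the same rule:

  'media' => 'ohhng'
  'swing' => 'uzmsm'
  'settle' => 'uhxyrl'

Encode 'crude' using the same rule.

euyik

In media: m→o is +2, e→h is +3, d→h is +4, i→n is +5 — the shift increases by 1 each position. Each letter shifts forward by (position + 2), i.e. 2, 3, 4, … — the shift grows by one for each successive letter.
On crude: c+2=e, r+3=u, u+4=y, d+5=i, e+6=k.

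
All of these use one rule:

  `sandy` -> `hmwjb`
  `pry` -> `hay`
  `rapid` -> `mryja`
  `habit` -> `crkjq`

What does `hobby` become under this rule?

The output letters match the input read backwards, each shifted +9: sandy reversed is ydnas. Two steps: reverse the string, then apply a Caesar shift of +9.
For hobby: reverse → ybboh; then shift: y+9=h, b+9=k, b+9=k, o+9=x, h+9=q.

hkkxq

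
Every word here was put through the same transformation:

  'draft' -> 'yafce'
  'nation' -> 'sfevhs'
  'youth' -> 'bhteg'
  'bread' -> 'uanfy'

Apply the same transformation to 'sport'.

d(3)→y(24) and r(17)→a(0) fit y≡15x+5 (mod 26); the inverse of 15 mod 26 is 7. Treating letters as 0–25, the rule is x ↦ 15x + 5 (mod 26).
For sport: s(18)→15·18+5≡15=p; p(15)→15·15+5≡22=w; o(14)→15·14+5≡7=h; r(17)→15·17+5≡0=a; t(19)→15·19+5≡4=e (all mod 26).

pwhae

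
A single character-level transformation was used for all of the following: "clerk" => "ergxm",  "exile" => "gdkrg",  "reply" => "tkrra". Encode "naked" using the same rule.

Shifts by position in clerk: pos 0: c→e (+2), pos 1: l→r (+6), pos 2: e→g (+2), pos 3: r→x (+6) — repeating every 2. It's a Vigenère-style cipher with numeric key [2,6]: position i shifts by key[i mod 2].
For naked: n+2=p, a+6=g, k+2=m, e+6=k, d+2=f.

pgmkf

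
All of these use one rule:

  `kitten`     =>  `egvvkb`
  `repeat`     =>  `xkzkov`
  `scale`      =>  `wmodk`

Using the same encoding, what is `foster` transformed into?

jawvkx

k(10)→e(4) and i(8)→g(6) fit y≡25x+14 (mod 26); the inverse of 25 mod 26 is 25. Each letter's alphabet position (a=0..z=25) is mapped through 25·x+14 mod 26 — an affine cipher.
Applying it to foster: f(5)→25·5+14≡9=j; o(14)→25·14+14≡0=a; s(18)→25·18+14≡22=w; t(19)→25·19+14≡21=v; e(4)→25·4+14≡10=k; r(17)→25·17+14≡23=x (all mod 26).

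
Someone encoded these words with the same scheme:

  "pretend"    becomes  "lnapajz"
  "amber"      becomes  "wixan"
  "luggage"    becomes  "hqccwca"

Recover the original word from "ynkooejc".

Compare letters: p→l is +22, r→n is +22, e→a is +22 — a constant shift. It's a constant shift of +22 (ROT22).
Undoing it on ynkooejc: y−22=c, n−22=r, k−22=o, o−22=s, o−22=s, e−22=i, j−22=n, c−22=g.

crossing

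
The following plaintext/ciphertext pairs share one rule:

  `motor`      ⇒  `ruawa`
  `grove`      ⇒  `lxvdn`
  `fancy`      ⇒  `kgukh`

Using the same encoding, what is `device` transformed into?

In motor: m→r is +5, o→u is +6, t→a is +7, o→w is +8 — the shift increases by 1 each position. Each letter shifts forward by (position + 5), i.e. 5, 6, 7, … — the shift grows by one for each successive letter.
For device: d+5=i, e+6=k, v+7=c, i+8=q, c+9=l, e+10=o.

ikcqlo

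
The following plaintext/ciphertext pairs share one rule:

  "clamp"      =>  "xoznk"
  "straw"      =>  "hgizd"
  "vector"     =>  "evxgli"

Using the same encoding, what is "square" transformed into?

hjfziv

Each pair mirrors across the alphabet (c↔x, l↔o, a↔z): positions sum to 25. This is the alphabet-reversal cipher (Atbash): a becomes z, b becomes y, etc.
For square: s↔h, q↔j, u↔f, a↔z, r↔i, e↔v.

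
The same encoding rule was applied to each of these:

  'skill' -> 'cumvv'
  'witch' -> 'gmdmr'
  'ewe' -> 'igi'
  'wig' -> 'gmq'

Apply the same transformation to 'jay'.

tei

The shift depends on letter class: consonant s→c is +10, but vowel i→m is +4. Vowels shift forward by 4 and consonants shift forward by 10.
For jay: j(cons)+10=t, a(vowel)+4=e, y(cons)+10=i.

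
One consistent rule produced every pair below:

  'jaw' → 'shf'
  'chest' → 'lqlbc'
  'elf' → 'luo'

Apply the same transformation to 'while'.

fqpul

The shift depends on letter class: consonant j→s is +9, but vowel a→h is +7. The rule splits by letter class: vowels +7, consonants +9.
For while: w(cons)+9=f, h(cons)+9=q, i(vowel)+7=p, l(cons)+9=u, e(vowel)+7=l.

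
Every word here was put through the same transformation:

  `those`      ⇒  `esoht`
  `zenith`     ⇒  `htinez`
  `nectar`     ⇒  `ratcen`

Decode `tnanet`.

The word is simply reversed.
Decoding tnanet: then reverse → tenant.

tenant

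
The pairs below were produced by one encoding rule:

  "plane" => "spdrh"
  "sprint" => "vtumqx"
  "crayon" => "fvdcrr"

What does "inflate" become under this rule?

Shifts by position in plane: pos 0: p→s (+3), pos 1: l→p (+4), pos 2: a→d (+3), pos 3: n→r (+4) — repeating every 2. It's a Vigenère-style cipher with numeric key [3,4]: position i shifts by key[i mod 2].
Applying it to inflate: i+3=l, n+4=r, f+3=i, l+4=p, a+3=d, t+4=x, e+3=h.

lripdxh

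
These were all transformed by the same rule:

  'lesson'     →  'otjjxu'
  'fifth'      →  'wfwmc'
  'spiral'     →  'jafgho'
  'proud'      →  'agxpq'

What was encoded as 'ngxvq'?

Each letter's alphabet position (a=0..z=25) is mapped through 3·x+7 mod 26 — an affine cipher.
Decoding ngxvq: n(13)→9·(13−7)≡2=c; g(6)→9·(6−7)≡17=r; x(23)→9·(23−7)≡14=o; v(21)→9·(21−7)≡22=w; q(16)→9·(16−7)≡3=d (all mod 26).

crowd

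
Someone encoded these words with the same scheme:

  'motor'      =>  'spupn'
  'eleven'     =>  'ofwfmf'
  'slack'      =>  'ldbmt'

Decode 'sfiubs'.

The output letters match the input read backwards, each shifted +1: motor reversed is rotom. The word is reversed, then every letter is shifted forward by 1.
Undoing it on sfiubs: shift back: s−1=r, f−1=e, i−1=h, u−1=t, b−1=a, s−1=r → rehtar; then reverse → rather.

rather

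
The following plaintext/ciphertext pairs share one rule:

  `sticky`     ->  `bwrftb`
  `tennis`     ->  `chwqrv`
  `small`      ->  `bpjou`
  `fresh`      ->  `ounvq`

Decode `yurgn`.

Shifts by position in sticky: pos 0: s→b (+9), pos 1: t→w (+3), pos 2: i→r (+9), pos 3: c→f (+3) — repeating every 2. A repeating key of period 2 is used — shifts +9, +3 over and over.
Undoing it on yurgn: y−9=p, u−3=r, r−9=i, g−3=d, n−9=e.

pride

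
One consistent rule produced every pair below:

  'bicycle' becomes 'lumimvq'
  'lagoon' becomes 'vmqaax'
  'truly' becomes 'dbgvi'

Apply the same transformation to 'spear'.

czqmb

Vowels shift forward by 12 and consonants shift forward by 10.
Applying it to spear: s(cons)+10=c, p(cons)+10=z, e(vowel)+12=q, a(vowel)+12=m, r(cons)+10=b.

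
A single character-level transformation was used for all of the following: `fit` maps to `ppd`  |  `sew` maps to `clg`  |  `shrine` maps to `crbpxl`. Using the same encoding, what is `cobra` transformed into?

mvlbh

Vowels shift forward by 7 and consonants shift forward by 10.
For cobra: c(cons)+10=m, o(vowel)+7=v, b(cons)+10=l, r(cons)+10=b, a(vowel)+7=h.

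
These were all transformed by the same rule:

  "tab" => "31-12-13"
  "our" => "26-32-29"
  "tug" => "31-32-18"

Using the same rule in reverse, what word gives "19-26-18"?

hog

t is letter #20 and maps to 31: an offset of 11. Letters become their 1-based position plus 11 (so a→12, b→13, …).
Decoding 19-26-18: 19→(19−11)÷1=8=h, 26→(26−11)÷1=15=o, 18→(18−11)÷1=7=g.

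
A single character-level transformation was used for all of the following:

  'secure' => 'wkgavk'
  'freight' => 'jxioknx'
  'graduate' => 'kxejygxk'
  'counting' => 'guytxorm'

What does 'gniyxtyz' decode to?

It's a Vigenère-style cipher with numeric key [4,6]: position i shifts by key[i mod 2].
Undoing it on gniyxtyz: g−4=c, n−6=h, i−4=e, y−6=s, x−4=t, t−6=n, y−4=u, z−6=t.

chestnut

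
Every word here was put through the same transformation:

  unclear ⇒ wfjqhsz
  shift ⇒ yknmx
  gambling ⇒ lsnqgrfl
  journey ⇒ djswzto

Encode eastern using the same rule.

swjyxfj

The word is reversed, then every letter is shifted forward by 5.
For eastern: reverse → nretsae; then shift: n+5=s, r+5=w, e+5=j, t+5=y, s+5=x, a+5=f, e+5=j.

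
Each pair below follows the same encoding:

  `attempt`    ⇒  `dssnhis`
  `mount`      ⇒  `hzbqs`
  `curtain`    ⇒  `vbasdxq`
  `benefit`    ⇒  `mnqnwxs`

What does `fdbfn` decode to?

a(0)→d(3) and t(19)→s(18) fit y≡9x+3 (mod 26); the inverse of 9 mod 26 is 3. Each letter's alphabet position (a=0..z=25) is mapped through 9·x+3 mod 26 — an affine cipher.
Undoing it on fdbfn: f(5)→3·(5−3)≡6=g; d(3)→3·(3−3)≡0=a; b(1)→3·(1−3)≡20=u; f(5)→3·(5−3)≡6=g; n(13)→3·(13−3)≡4=e (all mod 26).

gauge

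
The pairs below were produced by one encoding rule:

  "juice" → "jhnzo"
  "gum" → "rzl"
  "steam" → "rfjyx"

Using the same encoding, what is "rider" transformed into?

The output letters match the input read backwards, each shifted +5: juice reversed is eciuj. Read the word backwards and shift each letter +5.
On rider: reverse → redir; then shift: r+5=w, e+5=j, d+5=i, i+5=n, r+5=w.

wjinw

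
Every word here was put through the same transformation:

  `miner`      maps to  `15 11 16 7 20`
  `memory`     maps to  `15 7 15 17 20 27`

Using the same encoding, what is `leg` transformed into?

14 7 9

m is letter #13 and maps to 15: an offset of 2. The number is (letter's place in the alphabet, a=1) + 2.
Applying it to leg: l=12→14, e=5→7, g=7→9.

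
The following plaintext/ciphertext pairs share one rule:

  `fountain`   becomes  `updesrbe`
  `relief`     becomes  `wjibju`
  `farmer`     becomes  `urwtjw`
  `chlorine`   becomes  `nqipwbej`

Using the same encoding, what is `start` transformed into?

f(5)→u(20) and o(14)→p(15) fit y≡11x+17 (mod 26); the inverse of 11 mod 26 is 19. Each letter's alphabet position (a=0..z=25) is mapped through 11·x+17 mod 26 — an affine cipher.
On start: s(18)→11·18+17≡7=h; t(19)→11·19+17≡18=s; a(0)→11·0+17≡17=r; r(17)→11·17+17≡22=w; t(19)→11·19+17≡18=s (all mod 26).

hsrws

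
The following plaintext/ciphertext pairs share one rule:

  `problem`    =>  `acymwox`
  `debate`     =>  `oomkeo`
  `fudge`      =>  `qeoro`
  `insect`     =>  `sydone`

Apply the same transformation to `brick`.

The shift depends on letter class: consonant p→a is +11, but vowel o→y is +10. Two shifts are in play — +10 for a/e/i/o/u, +11 for every other letter.
For brick: b(cons)+11=m, r(cons)+11=c, i(vowel)+10=s, c(cons)+11=n, k(cons)+11=v.

mcsnv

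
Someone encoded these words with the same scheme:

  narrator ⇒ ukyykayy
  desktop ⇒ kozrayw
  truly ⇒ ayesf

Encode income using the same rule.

sujyto

The shift depends on letter class: consonant n→u is +7, but vowel a→k is +10. The rule splits by letter class: vowels +10, consonants +7.
On income: i(vowel)+10=s, n(cons)+7=u, c(cons)+7=j, o(vowel)+10=y, m(cons)+7=t, e(vowel)+10=o.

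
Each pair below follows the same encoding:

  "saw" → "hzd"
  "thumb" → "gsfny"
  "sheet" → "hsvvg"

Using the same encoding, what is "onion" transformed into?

lmrlm

Each pair mirrors across the alphabet (s↔h, a↔z, w↔d): positions sum to 25. This is the alphabet-reversal cipher (Atbash): a becomes z, b becomes y, etc.
For onion: o↔l, n↔m, i↔r, o↔l, n↔m.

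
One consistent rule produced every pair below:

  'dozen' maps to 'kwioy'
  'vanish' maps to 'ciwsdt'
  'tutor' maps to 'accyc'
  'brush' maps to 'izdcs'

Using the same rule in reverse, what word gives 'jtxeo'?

In dozen: d→k is +7, o→w is +8, z→i is +9, e→o is +10 — the shift increases by 1 each position. Each letter shifts forward by (position + 7), i.e. 7, 8, 9, … — the shift grows by one for each successive letter.
Reversing it on jtxeo: j−7=c, t−8=l, x−9=o, e−10=u, o−11=d.

cloud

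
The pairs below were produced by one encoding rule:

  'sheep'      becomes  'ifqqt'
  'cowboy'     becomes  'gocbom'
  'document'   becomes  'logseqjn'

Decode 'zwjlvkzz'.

landfill

s(18)→i(8) and h(7)→f(5) fit y≡5x+22 (mod 26); the inverse of 5 mod 26 is 21. This is an affine cipher: with a=0,…,z=25, each position x becomes (5x+22) mod 26.
Reversing it on zwjlvkzz: z(25)→21·(25−22)≡11=l; w(22)→21·(22−22)≡0=a; j(9)→21·(9−22)≡13=n; l(11)→21·(11−22)≡3=d; v(21)→21·(21−22)≡5=f; k(10)→21·(10−22)≡8=i; z(25)→21·(25−22)≡11=l; z(25)→21·(25−22)≡11=l (all mod 26).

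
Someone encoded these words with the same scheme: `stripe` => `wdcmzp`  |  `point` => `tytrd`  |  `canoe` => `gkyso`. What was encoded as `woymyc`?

senior

Shifts by position in stripe: pos 0: s→w (+4), pos 1: t→d (+10), pos 2: r→c (+11), pos 3: i→m (+4), pos 4: p→z (+10), pos 5: e→p (+11) — repeating every 3. It's a Vigenère-style cipher with numeric key [4,10,11]: position i shifts by key[i mod 3].
Reversing it on woymyc: w−4=s, o−10=e, y−11=n, m−4=i, y−10=o, c−11=r.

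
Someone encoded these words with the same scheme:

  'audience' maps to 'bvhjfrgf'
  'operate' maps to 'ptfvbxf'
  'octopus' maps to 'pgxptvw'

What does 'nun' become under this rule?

rvr

The shift depends on letter class: consonant d→h is +4, but vowel a→b is +1. Two shifts are in play — +1 for a/e/i/o/u, +4 for every other letter.
Applying it to nun: n(cons)+4=r, u(vowel)+1=v, n(cons)+4=r.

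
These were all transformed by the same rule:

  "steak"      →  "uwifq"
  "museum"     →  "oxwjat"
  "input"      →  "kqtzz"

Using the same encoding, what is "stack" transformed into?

In steak: s→u is +2, t→w is +3, e→i is +4, a→f is +5 — the shift increases by 1 each position. The shift increases by 1 at each position, starting from +2: 2, 3, 4, ….
Applying it to stack: s+2=u, t+3=w, a+4=e, c+5=h, k+6=q.

uwehq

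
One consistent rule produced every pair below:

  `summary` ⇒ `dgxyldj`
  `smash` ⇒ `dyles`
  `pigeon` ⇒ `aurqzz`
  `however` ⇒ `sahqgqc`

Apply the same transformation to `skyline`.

The shifts repeat in a cycle of length 2: positions 0,1,… shift by +11, +12, then the pattern repeats.
On skyline: s+11=d, k+12=w, y+11=j, l+12=x, i+11=t, n+12=z, e+11=p.

dwjxtzp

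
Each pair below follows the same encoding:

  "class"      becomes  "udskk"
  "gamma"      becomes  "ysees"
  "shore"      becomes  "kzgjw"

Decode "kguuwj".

Compare letters: c→u is +18, l→d is +18, a→s is +18 — a constant shift. Each letter is shifted forward by 18 in the alphabet (a Caesar shift of +18).
Reversing it on kguuwj: k−18=s, g−18=o, u−18=c, u−18=c, w−18=e, j−18=r.

soccer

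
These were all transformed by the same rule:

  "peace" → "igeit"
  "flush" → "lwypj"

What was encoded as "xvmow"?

The output letters match the input read backwards, each shifted +4: peace reversed is ecaep. The word is reversed, then every letter is shifted forward by 4.
Undoing it on xvmow: shift back: x−4=t, v−4=r, m−4=i, o−4=k, w−4=s → triks; then reverse → skirt.

skirt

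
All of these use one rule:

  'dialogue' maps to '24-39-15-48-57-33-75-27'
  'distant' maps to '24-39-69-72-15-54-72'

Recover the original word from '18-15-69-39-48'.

d(#4)→24 and i(#9)→39: differences scale by 3, so n = 3·pos + 12. Each letter becomes 3×(its alphabet position, a=1..z=26) + 12.
Decoding 18-15-69-39-48: 18→(18−12)÷3=2=b, 15→(15−12)÷3=1=a, 69→(69−12)÷3=19=s, 39→(39−12)÷3=9=i, 48→(48−12)÷3=12=l.

basil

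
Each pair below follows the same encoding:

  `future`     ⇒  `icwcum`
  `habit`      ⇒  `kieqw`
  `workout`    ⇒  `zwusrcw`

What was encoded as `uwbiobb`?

royalty

A repeating key of period 2 is used — shifts +3, +8 over and over.
Undoing it on uwbiobb: u−3=r, w−8=o, b−3=y, i−8=a, o−3=l, b−8=t, b−3=y.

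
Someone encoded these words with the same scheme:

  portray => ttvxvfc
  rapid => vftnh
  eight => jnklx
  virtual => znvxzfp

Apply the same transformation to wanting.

afrxnrk

The shift depends on letter class: consonant p→t is +4, but vowel o→t is +5. Two shifts are in play — +5 for a/e/i/o/u, +4 for every other letter.
On wanting: w(cons)+4=a, a(vowel)+5=f, n(cons)+4=r, t(cons)+4=x, i(vowel)+5=n, n(cons)+4=r, g(cons)+4=k.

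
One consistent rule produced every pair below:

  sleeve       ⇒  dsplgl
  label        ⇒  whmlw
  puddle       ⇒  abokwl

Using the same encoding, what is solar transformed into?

dvwhc

Shifts by position in sleeve: pos 0: s→d (+11), pos 1: l→s (+7), pos 2: e→p (+11), pos 3: e→l (+7) — repeating every 2. The shifts repeat in a cycle of length 2: positions 0,1,… shift by +11, +7, then the pattern repeats.
For solar: s+11=d, o+7=v, l+11=w, a+7=h, r+11=c.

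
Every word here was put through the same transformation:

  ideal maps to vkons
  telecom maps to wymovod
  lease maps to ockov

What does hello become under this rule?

yvvor

Read the word backwards and shift each letter +10.
Applying it to hello: reverse → olleh; then shift: o+10=y, l+10=v, l+10=v, e+10=o, h+10=r.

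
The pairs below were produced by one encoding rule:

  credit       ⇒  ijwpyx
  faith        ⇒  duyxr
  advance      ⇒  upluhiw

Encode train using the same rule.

Treating letters as 0–25, the rule is x ↦ 7x + 20 (mod 26).
On train: t(19)→7·19+20≡23=x; r(17)→7·17+20≡9=j; a(0)→7·0+20≡20=u; i(8)→7·8+20≡24=y; n(13)→7·13+20≡7=h (all mod 26).

xjuyh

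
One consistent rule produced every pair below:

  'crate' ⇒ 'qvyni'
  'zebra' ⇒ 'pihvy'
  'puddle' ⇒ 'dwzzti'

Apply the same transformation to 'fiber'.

c(2)→q(16) and r(17)→v(21) fit y≡9x+24 (mod 26); the inverse of 9 mod 26 is 3. Treating letters as 0–25, the rule is x ↦ 9x + 24 (mod 26).
On fiber: f(5)→9·5+24≡17=r; i(8)→9·8+24≡18=s; b(1)→9·1+24≡7=h; e(4)→9·4+24≡8=i; r(17)→9·17+24≡21=v (all mod 26).

rshiv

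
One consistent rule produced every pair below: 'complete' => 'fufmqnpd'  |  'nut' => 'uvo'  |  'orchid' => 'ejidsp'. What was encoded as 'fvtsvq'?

The output letters match the input read backwards, each shifted +1: complete reversed is etelpmoc. Read the word backwards and shift each letter +1.
Decoding fvtsvq: shift back: f−1=e, v−1=u, t−1=s, s−1=r, v−1=u, q−1=p → eusrup; then reverse → pursue.

pursue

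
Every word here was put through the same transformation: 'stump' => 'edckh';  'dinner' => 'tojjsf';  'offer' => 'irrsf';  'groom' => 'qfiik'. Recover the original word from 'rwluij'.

s(18)→e(4) and t(19)→d(3) fit y≡25x+22 (mod 26); the inverse of 25 mod 26 is 25. Treating letters as 0–25, the rule is x ↦ 25x + 22 (mod 26).
Undoing it on rwluij: r(17)→25·(17−22)≡5=f; w(22)→25·(22−22)≡0=a; l(11)→25·(11−22)≡11=l; u(20)→25·(20−22)≡2=c; i(8)→25·(8−22)≡14=o; j(9)→25·(9−22)≡13=n (all mod 26).

falcon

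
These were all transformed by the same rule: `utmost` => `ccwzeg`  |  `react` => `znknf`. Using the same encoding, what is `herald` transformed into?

pnblxq

In utmost: u→c is +8, t→c is +9, m→w is +10, o→z is +11 — the shift increases by 1 each position. The shift increases by 1 at each position, starting from +8: 8, 9, 10, ….
For herald: h+8=p, e+9=n, r+10=b, a+11=l, l+12=x, d+13=q.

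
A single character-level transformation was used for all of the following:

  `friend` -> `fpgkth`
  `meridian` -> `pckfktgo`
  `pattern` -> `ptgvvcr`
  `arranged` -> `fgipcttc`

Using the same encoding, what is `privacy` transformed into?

aecxktr

The output letters match the input read backwards, each shifted +2: friend reversed is dneirf. Two steps: reverse the string, then apply a Caesar shift of +2.
On privacy: reverse → ycavirp; then shift: y+2=a, c+2=e, a+2=c, v+2=x, i+2=k, r+2=t, p+2=r.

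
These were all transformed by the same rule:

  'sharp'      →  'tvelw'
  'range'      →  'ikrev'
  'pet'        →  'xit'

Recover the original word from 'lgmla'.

Two steps: reverse the string, then apply a Caesar shift of +4.
Decoding lgmla: shift back: l−4=h, g−4=c, m−4=i, l−4=h, a−4=w → hcihw; then reverse → which.

which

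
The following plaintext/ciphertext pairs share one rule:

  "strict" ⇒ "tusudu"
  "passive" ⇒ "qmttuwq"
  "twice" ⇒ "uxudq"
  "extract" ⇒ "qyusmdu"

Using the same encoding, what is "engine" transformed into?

The shift depends on letter class: consonant s→t is +1, but vowel i→u is +12. Two shifts are in play — +12 for a/e/i/o/u, +1 for every other letter.
Applying it to engine: e(vowel)+12=q, n(cons)+1=o, g(cons)+1=h, i(vowel)+12=u, n(cons)+1=o, e(vowel)+12=q.

qohuoq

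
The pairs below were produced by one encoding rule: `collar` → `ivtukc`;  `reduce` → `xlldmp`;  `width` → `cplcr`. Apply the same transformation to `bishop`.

hpaqya

In collar: c→i is +6, o→v is +7, l→t is +8, l→u is +9 — the shift increases by 1 each position. The shift increases by 1 at each position, starting from +6: 6, 7, 8, ….
Applying it to bishop: b+6=h, i+7=p, s+8=a, h+9=q, o+10=y, p+11=a.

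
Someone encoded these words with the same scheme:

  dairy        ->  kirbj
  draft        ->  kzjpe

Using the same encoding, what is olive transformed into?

vtrfp

In dairy: d→k is +7, a→i is +8, i→r is +9, r→b is +10 — the shift increases by 1 each position. Each letter shifts forward by (position + 7), i.e. 7, 8, 9, … — the shift grows by one for each successive letter.
For olive: o+7=v, l+8=t, i+9=r, v+10=f, e+11=p.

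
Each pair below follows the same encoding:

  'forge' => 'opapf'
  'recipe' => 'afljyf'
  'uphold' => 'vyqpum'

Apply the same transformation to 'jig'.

The shift depends on letter class: consonant f→o is +9, but vowel o→p is +1. The rule splits by letter class: vowels +1, consonants +9.
On jig: j(cons)+9=s, i(vowel)+1=j, g(cons)+9=p.

sjp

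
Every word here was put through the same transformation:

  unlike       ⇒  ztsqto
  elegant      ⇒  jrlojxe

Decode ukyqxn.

period

In unlike: u→z is +5, n→t is +6, l→s is +7, i→q is +8 — the shift increases by 1 each position. Each letter shifts forward by (position + 5), i.e. 5, 6, 7, … — the shift grows by one for each successive letter.
Undoing it on ukyqxn: u−5=p, k−6=e, y−7=r, q−8=i, x−9=o, n−10=d.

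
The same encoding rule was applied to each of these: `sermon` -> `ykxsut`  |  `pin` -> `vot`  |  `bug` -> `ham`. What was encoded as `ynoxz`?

shirt

Each letter is shifted forward by 6 in the alphabet (a Caesar shift of +6).
Reversing it on ynoxz: y−6=s, n−6=h, o−6=i, x−6=r, z−6=t.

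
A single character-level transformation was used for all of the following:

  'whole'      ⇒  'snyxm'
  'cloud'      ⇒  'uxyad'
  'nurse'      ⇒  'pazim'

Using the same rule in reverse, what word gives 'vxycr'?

float

w(22)→s(18) and h(7)→n(13) fit y≡9x+2 (mod 26); the inverse of 9 mod 26 is 3. Treating letters as 0–25, the rule is x ↦ 9x + 2 (mod 26).
Reversing it on vxycr: v(21)→3·(21−2)≡5=f; x(23)→3·(23−2)≡11=l; y(24)→3·(24−2)≡14=o; c(2)→3·(2−2)≡0=a; r(17)→3·(17−2)≡19=t (all mod 26).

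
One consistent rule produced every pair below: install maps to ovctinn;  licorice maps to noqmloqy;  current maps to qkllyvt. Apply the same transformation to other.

mtxyl

Each letter's alphabet position (a=0..z=25) is mapped through 17·x+8 mod 26 — an affine cipher.
On other: o(14)→17·14+8≡12=m; t(19)→17·19+8≡19=t; h(7)→17·7+8≡23=x; e(4)→17·4+8≡24=y; r(17)→17·17+8≡11=l (all mod 26).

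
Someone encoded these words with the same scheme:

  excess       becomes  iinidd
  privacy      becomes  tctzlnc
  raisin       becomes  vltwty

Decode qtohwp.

middle

Shifts by position in excess: pos 0: e→i (+4), pos 1: x→i (+11), pos 2: c→n (+11), pos 3: e→i (+4), pos 4: s→d (+11), pos 5: s→d (+11) — repeating every 3. It's a Vigenère-style cipher with numeric key [4,11,11]: position i shifts by key[i mod 3].
Reversing it on qtohwp: q−4=m, t−11=i, o−11=d, h−4=d, w−11=l, p−11=e.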